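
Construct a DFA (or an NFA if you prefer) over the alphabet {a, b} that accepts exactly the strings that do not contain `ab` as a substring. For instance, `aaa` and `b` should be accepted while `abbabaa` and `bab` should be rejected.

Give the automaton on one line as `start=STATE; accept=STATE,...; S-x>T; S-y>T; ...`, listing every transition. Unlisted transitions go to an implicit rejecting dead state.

start=S0; accept=S0,S1; S0-a>S1; S0-b>S0; S1-a>S1; S1-b>S2; S2-a>S2; S2-b>S2

Track partial matches of the forbidden pattern `ab`. State S2 is a dead state reached once `ab` has occurred; every other state accepts. S0 means no part of `ab` is currently matched.
        a   b  
>* S0   S1  S0 
 * S1   S1  S2 
   S2   S2  S2 
(> = start, * = accepting)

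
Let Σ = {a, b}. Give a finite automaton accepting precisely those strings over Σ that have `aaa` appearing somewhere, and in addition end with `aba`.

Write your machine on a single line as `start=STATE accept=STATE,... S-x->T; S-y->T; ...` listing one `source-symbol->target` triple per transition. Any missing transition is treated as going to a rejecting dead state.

Run two small machines in parallel and take their product. One (4 states) tracks whether and how much of `aaa` has been seen; the other (4 states) tracks how much of the suffix `aba` has currently been matched. Each combined state is a pair, one component from each; accept when both components accept. Minimizing collapses redundant product states.
        a   b  
>  q0   q1  q0 
   q1   q2  q0 
   q2   q3  q0 
   q3   q3  q4 
   q4   q5  q6 
 * q5   q3  q4 
   q6   q3  q6 
(> = start, * = accepting)

start=q0; accept=q5; q0-a->q1; q0-b->q0; q1-a->q2; q1-b->q0; q2-a->q3; q2-b->q0; q3-a->q3; q3-b->q4; q4-a->q5; q4-b->q6; q5-a->q3; q5-b->q4; q6-a->q3; q6-b->q6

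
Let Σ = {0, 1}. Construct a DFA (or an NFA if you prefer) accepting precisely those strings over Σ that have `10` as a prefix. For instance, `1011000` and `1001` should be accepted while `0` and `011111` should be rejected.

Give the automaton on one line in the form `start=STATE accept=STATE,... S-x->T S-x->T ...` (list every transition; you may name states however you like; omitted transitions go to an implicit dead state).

start=q0 accept=q2 q0-0->q3 q0-1->q1 q1-0->q2 q1-1->q3 q2-0->q2 q2-1->q2 q3-0->q3 q3-1->q3

Check the first 2 symbols one by one: q0 through q1 record how many have matched `10` so far; any wrong symbol goes to the dead state q3. After all 2 match we enter the accepting sink q2.
4 states suffice.
        0   1  
>  q0   q3  q1 
   q1   q2  q3 
 * q2   q2  q2 
   q3   q3  q3 
(> = start, * = accepting)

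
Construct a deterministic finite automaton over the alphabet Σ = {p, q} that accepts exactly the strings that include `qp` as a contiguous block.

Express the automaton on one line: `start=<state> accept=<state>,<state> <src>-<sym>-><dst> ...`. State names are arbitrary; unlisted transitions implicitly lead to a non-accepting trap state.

States S0..S1 record the length of the longest prefix of `qp` that matches the current input suffix. Reaching S2 means `qp` has been seen, and we stay there forever. Accept from S2.
With 3 states:
        p   q  
>  S0   S0  S1 
   S1   S2  S1 
 * S2   S2  S2 
(> = start, * = accepting)

start=S0 accept=S2 S0-p->S0 S0-q->S1 S1-p->S2 S1-q->S1 S2-p->S2 S2-q->S2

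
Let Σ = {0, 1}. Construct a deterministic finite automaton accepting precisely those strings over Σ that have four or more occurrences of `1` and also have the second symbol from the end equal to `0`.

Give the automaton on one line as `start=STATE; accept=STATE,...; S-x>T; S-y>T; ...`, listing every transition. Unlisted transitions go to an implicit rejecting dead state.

Build one automaton per condition and run them in lockstep. The first has 6 states tracking the count of `1`s, saturating at 5; the second has 7 states tracking the last 2 symbols read. A product state is a pair (one from each), accepting exactly when both do. After merging equivalent states the machine shrinks.
9 states suffice.
        0   1  
>  q0   q0  q1 
   q1   q1  q2 
   q2   q2  q3 
   q3   q4  q5 
   q4   q4  q6 
   q5   q7  q5 
 * q6   q7  q5 
   q7   q8  q6 
 * q8   q8  q6 
(> = start, * = accepting)

start=q0; accept=q6,q8; q0-0>q0; q0-1>q1; q1-0>q1; q1-1>q2; q2-0>q2; q2-1>q3; q3-0>q4; q3-1>q5; q4-0>q4; q4-1>q6; q5-0>q7; q5-1>q5; q6-0>q7; q6-1>q5; q7-0>q8; q7-1>q6; q8-0>q8; q8-1>q6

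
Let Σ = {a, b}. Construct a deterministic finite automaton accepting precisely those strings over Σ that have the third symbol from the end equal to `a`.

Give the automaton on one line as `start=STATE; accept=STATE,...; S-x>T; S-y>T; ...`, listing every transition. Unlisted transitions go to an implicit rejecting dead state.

A DFA must remember the last 3 symbols (since which symbol is third-to-last isn't known until the input ends). Use one state per possible window of the last ≤3 symbols; accept from those whose window starts with `a`.
15 states suffice.
          a    b  
>  q0     q1   q2 
   q1     q3   q4 
   q2     q5   q6 
   q3     q7   q8 
   q4     q9  q10 
   q5    q11  q12 
   q6    q13  q14 
 * q7     q7   q8 
 * q8     q9  q10 
 * q9    q11  q12 
 * q10   q13  q14 
   q11    q7   q8 
   q12    q9  q10 
   q13   q11  q12 
   q14   q13  q14 
(> = start, * = accepting)

start=q0; accept=q7,q8,q9,q10; q0-a>q1; q0-b>q2; q1-a>q3; q1-b>q4; q2-a>q5; q2-b>q6; q3-a>q7; q3-b>q8; q4-a>q9; q4-b>q10; q5-a>q11; q5-b>q12; q6-a>q13; q6-b>q14; q7-a>q7; q7-b>q8; q8-a>q9; q8-b>q10; q9-a>q11; q9-b>q12; q10-a>q13; q10-b>q14; q11-a>q7; q11-b>q8; q12-a>q9; q12-b>q10; q13-a>q11; q13-b>q12; q14-a>q13; q14-b>q14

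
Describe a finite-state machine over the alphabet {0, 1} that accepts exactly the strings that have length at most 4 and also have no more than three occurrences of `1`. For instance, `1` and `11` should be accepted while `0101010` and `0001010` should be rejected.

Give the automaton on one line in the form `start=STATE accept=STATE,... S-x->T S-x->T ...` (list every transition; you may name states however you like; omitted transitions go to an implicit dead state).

start=q0 accept=q0,q1,q2,q3,q4,q5,q6,q7,q8,q9,q10,q11,q12,q13 q0-0->q1 q0-1->q2 q1-0->q3 q1-1->q4 q2-0->q4 q2-1->q5 q3-0->q6 q3-1->q7 q4-0->q7 q4-1->q8 q5-0->q8 q5-1->q9 q6-0->q10 q6-1->q11 q7-0->q11 q7-1->q12 q8-0->q12 q8-1->q13 q9-0->q13 q9-1->q14 q10-0->q15 q10-1->q16 q11-0->q16 q11-1->q17 q12-0->q17 q12-1->q18 q13-0->q18 q13-1->q19 q14-0->q19 q14-1->q19 q15-0->q15 q15-1->q16 q16-0->q16 q16-1->q17 q17-0->q17 q17-1->q18 q18-0->q18 q18-1->q19 q19-0->q19 q19-1->q19

Run two small machines in parallel and take their product. The first has 6 states tracking the input length, saturating at 5; the second has 5 states tracking the count of `1`s, saturating at 4. A product state is a pair (one from each), accepting exactly when both do.
20 states suffice.
          0    1  
>* q0     q1   q2 
 * q1     q3   q4 
 * q2     q4   q5 
 * q3     q6   q7 
 * q4     q7   q8 
 * q5     q8   q9 
 * q6    q10  q11 
 * q7    q11  q12 
 * q8    q12  q13 
 * q9    q13  q14 
 * q10   q15  q16 
 * q11   q16  q17 
 * q12   q17  q18 
 * q13   q18  q19 
   q14   q19  q19 
   q15   q15  q16 
   q16   q16  q17 
   q17   q17  q18 
   q18   q18  q19 
   q19   q19  q19 
(> = start, * = accepting)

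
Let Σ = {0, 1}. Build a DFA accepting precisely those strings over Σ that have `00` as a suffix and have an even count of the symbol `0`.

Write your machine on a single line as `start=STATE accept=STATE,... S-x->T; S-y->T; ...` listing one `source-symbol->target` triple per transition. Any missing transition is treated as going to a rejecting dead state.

Build one automaton per condition and run them in lockstep. One (3 states) tracks how much of the suffix `00` has currently been matched; the other (2 states) tracks the count of `0`s modulo 2. Each combined state is a pair, one component from each; accept when both components accept.
With 6 states:
        0   1  
>  q0   q1  q0 
   q1   q2  q3 
 * q2   q4  q0 
   q3   q5  q3 
   q4   q2  q3 
   q5   q4  q0 
(> = start, * = accepting)

start=q0; accept=q2; q0-0->q1; q0-1->q0; q1-0->q2; q1-1->q3; q2-0->q4; q2-1->q0; q3-0->q5; q3-1->q3; q4-0->q2; q4-1->q3; q5-0->q4; q5-1->q0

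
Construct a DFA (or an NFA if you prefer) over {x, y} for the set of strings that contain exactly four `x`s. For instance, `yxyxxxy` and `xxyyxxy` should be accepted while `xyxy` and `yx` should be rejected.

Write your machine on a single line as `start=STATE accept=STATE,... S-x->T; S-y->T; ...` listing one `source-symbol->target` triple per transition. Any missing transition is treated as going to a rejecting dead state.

Count `x`s, saturating at 5: states A through E mean 0 through 4 `x`s seen; F means more than 4. Each `x` increments (capped at F); other symbols loop. Accept from {E}.
6 states suffice.
       x  y 
>  A   B  A 
   B   C  B 
   C   D  C 
   D   E  D 
 * E   F  E 
   F   F  F 
(> = start, * = accepting)

start=A; accept=E; A-x->B; A-y->A; B-x->C; B-y->B; C-x->D; C-y->C; D-x->E; D-y->D; E-x->F; E-y->E; F-x->F; F-y->F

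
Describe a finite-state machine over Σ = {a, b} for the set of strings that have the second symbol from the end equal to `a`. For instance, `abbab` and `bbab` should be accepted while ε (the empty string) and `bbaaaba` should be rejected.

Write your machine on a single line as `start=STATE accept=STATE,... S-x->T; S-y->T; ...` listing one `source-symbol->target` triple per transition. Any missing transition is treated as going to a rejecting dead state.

start=s0; accept=s3,s4; s0-a->s1; s0-b->s2; s1-a->s3; s1-b->s4; s2-a->s5; s2-b->s6; s3-a->s3; s3-b->s4; s4-a->s5; s4-b->s6; s5-a->s3; s5-b->s4; s6-a->s5; s6-b->s6

A DFA must remember the last 2 symbols (since which symbol is second-to-last isn't known until the input ends). Use one state per possible window of the last ≤2 symbols; accept from those whose window starts with `a`.
A 7-state machine:
        a   b  
>  s0   s1  s2 
   s1   s3  s4 
   s2   s5  s6 
 * s3   s3  s4 
 * s4   s5  s6 
   s5   s3  s4 
   s6   s5  s6 
(> = start, * = accepting)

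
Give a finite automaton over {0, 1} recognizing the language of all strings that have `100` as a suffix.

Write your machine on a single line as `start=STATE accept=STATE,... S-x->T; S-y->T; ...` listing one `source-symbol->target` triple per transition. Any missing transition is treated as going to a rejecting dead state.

start=q0; accept=q3; q0-0->q0; q0-1->q1; q1-0->q2; q1-1->q1; q2-0->q3; q2-1->q1; q3-0->q0; q3-1->q1

Let each state record the length of the longest suffix of the input read so far that is also a prefix of `100`. q1 means the last symbol is `1`; q2 means the last 2 symbols are `10`; q3 means the last 3 symbols are `100`. Accept only at q3, where the string currently ends in `100`.
4 states suffice.
        0   1  
>  q0   q0  q1 
   q1   q2  q1 
   q2   q3  q1 
 * q3   q0  q1 
(> = start, * = accepting)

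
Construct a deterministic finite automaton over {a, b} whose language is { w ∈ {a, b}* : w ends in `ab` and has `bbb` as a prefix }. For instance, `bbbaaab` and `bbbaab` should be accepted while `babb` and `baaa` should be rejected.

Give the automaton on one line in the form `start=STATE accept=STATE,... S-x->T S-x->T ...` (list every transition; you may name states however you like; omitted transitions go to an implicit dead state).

Run two small machines in parallel and take their product. One (3 states) tracks how much of the suffix `ab` has currently been matched; the other (5 states) tracks whether the input so far still matches the prefix `bbb`. Each combined state is a pair, one component from each; accept when both components accept. After merging equivalent states the machine shrinks.
A 7-state machine:
        a   b  
>  q0   q1  q2 
   q1   q1  q1 
   q2   q1  q3 
   q3   q1  q4 
   q4   q5  q4 
   q5   q5  q6 
 * q6   q5  q4 
(> = start, * = accepting)

start=q0 accept=q6 q0-a->q1 q0-b->q2 q1-a->q1 q1-b->q1 q2-a->q1 q2-b->q3 q3-a->q1 q3-b->q4 q4-a->q5 q4-b->q4 q5-a->q5 q5-b->q6 q6-a->q5 q6-b->q4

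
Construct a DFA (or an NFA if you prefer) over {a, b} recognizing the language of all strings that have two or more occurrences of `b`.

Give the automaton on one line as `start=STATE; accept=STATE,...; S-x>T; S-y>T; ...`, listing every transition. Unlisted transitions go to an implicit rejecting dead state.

Count `b`s, saturating at 3: states q0 through q2 mean 0 through 2 `b`s seen; q3 means more than 2. Each `b` increments (capped at q3); other symbols loop. Accept from {q2, q3}.
        a   b  
>  q0   q0  q1 
   q1   q1  q2 
 * q2   q2  q3 
 * q3   q3  q3 
(> = start, * = accepting)

start=q0; accept=q2,q3; q0-a>q0; q0-b>q1; q1-a>q1; q1-b>q2; q2-a>q2; q2-b>q3; q3-a>q3; q3-b>q3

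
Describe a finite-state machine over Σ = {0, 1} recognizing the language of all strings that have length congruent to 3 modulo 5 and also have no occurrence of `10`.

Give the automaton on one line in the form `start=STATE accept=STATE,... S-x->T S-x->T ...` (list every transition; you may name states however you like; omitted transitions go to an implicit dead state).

Handle the two conditions separately and then intersect. The first has 5 states tracking the input length modulo 5; the second has 3 states tracking partial matches of the forbidden pattern `10`. A product state is a pair (one from each), accepting exactly when both do. Equivalent product states are then merged.
With 11 states:
          0    1  
>  S0     S1   S2 
   S1     S3   S4 
   S2     S5   S4 
   S3     S6   S7 
   S4     S5   S7 
   S5     S5   S5 
 * S6     S8   S9 
 * S7     S5   S9 
   S8     S0  S10 
   S9     S5  S10 
   S10    S5   S2 
(> = start, * = accepting)

start=S0 accept=S6,S7 S0-0->S1 S0-1->S2 S1-0->S3 S1-1->S4 S2-0->S5 S2-1->S4 S3-0->S6 S3-1->S7 S4-0->S5 S4-1->S7 S5-0->S5 S5-1->S5 S6-0->S8 S6-1->S9 S7-0->S5 S7-1->S9 S8-0->S0 S8-1->S10 S9-0->S5 S9-1->S10 S10-0->S5 S10-1->S2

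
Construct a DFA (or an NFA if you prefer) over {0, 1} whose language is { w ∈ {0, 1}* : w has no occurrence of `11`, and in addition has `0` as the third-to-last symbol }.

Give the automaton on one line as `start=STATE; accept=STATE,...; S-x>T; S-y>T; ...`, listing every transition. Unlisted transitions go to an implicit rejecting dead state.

start=q0; accept=q6,q7,q8; q0-0>q1; q0-1>q2; q1-0>q3; q1-1>q4; q2-0>q1; q2-1>q5; q3-0>q6; q3-1>q7; q4-0>q8; q4-1>q5; q5-0>q5; q5-1>q5; q6-0>q6; q6-1>q7; q7-0>q8; q7-1>q5; q8-0>q3; q8-1>q4

Build one automaton per condition and run them in lockstep. One (3 states) tracks partial matches of the forbidden pattern `11`; the other (15 states) tracks the last 3 symbols read. Each combined state is a pair, one component from each; accept when both components accept. After merging equivalent states the machine shrinks.
9 states suffice.
        0   1  
>  q0   q1  q2 
   q1   q3  q4 
   q2   q1  q5 
   q3   q6  q7 
   q4   q8  q5 
   q5   q5  q5 
 * q6   q6  q7 
 * q7   q8  q5 
 * q8   q3  q4 
(> = start, * = accepting)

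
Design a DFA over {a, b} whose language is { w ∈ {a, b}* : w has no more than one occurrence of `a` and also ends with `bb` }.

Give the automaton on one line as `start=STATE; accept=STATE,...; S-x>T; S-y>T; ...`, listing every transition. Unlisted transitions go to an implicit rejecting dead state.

Run two small machines in parallel and take their product. The first has 3 states tracking the count of `a`s, saturating at 2; the second has 3 states tracking how much of the suffix `bb` has currently been matched. A product state is a pair (one from each), accepting exactly when both do. Minimizing collapses redundant product states.
7 states suffice.
        a   b  
>  q0   q1  q2 
   q1   q3  q4 
   q2   q1  q5 
   q3   q3  q3 
   q4   q3  q6 
 * q5   q1  q5 
 * q6   q3  q6 
(> = start, * = accepting)

start=q0; accept=q5,q6; q0-a>q1; q0-b>q2; q1-a>q3; q1-b>q4; q2-a>q1; q2-b>q5; q3-a>q3; q3-b>q3; q4-a>q3; q4-b>q6; q5-a>q1; q5-b>q5; q6-a>q3; q6-b>q6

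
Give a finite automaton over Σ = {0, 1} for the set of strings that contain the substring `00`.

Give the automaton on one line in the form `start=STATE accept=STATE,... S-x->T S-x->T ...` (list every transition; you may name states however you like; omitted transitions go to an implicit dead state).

Track how much of `00` has been matched so far: state q0 is no progress, q2 is the absorbing accept state reached once `00` has occurred. Intermediate states record partial matches; on a mismatch, fall back to the longest reusable overlap.
With 3 states:
        0   1  
>  q0   q1  q0 
   q1   q2  q0 
 * q2   q2  q2 
(> = start, * = accepting)

start=q0 accept=q2 q0-0->q1 q0-1->q0 q1-0->q2 q1-1->q0 q2-0->q2 q2-1->q2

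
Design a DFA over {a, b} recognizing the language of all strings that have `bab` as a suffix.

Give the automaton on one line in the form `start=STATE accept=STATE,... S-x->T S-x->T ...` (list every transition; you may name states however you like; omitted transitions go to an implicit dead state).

start=S0 accept=S3 S0-a->S0 S0-b->S1 S1-a->S2 S1-b->S1 S2-a->S0 S2-b->S3 S3-a->S2 S3-b->S1

Let each state record the length of the longest suffix of the input read so far that is also a prefix of `bab`. S1 means the last symbol is `b`; S2 means the last 2 symbols are `ba`; S3 means the last 3 symbols are `bab`. Accept only at S3, where the string currently ends in `bab`.
A 4-state machine:
        a   b  
>  S0   S0  S1 
   S1   S2  S1 
   S2   S0  S3 
 * S3   S2  S1 
(> = start, * = accepting)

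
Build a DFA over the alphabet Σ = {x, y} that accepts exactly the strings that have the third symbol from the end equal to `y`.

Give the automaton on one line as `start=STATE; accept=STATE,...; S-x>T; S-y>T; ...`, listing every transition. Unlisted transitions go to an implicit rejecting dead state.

Because acceptance depends on a position counted from the end, the machine has to buffer the most recent 3 symbols. Make each state the string of the last up-to-3 symbols read; on input `x` shift the window left and append `x`. Accept when the buffered window has length 3 and begins with `y`.
          x    y  
>  S0     S1   S2 
   S1     S3   S4 
   S2     S5   S6 
   S3     S7   S8 
   S4     S9  S10 
   S5    S11  S12 
   S6    S13  S14 
   S7     S7   S8 
   S8     S9  S10 
   S9    S11  S12 
   S10   S13  S14 
 * S11    S7   S8 
 * S12    S9  S10 
 * S13   S11  S12 
 * S14   S13  S14 
(> = start, * = accepting)

start=S0; accept=S11,S12,S13,S14; S0-x>S1; S0-y>S2; S1-x>S3; S1-y>S4; S2-x>S5; S2-y>S6; S3-x>S7; S3-y>S8; S4-x>S9; S4-y>S10; S5-x>S11; S5-y>S12; S6-x>S13; S6-y>S14; S7-x>S7; S7-y>S8; S8-x>S9; S8-y>S10; S9-x>S11; S9-y>S12; S10-x>S13; S10-y>S14; S11-x>S7; S11-y>S8; S12-x>S9; S12-y>S10; S13-x>S11; S13-y>S12; S14-x>S13; S14-y>S14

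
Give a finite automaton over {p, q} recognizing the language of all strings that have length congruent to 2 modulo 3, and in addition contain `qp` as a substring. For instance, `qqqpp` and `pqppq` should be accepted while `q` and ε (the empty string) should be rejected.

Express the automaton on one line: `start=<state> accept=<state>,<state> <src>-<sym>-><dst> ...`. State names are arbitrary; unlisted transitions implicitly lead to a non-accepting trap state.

Handle the two conditions separately and then intersect. The first has 3 states tracking the input length modulo 3; the second has 3 states tracking whether and how much of `qp` has been seen. A product state is a pair (one from each), accepting exactly when both do.
A 9-state machine:
       p  q 
>  A   B  C 
   B   D  E 
   C   F  E 
   D   A  G 
   E   H  G 
 * F   H  H 
   G   I  C 
   H   I  I 
   I   F  F 
(> = start, * = accepting)

start=A accept=F A-p->B A-q->C B-p->D B-q->E C-p->F C-q->E D-p->A D-q->G E-p->H E-q->G F-p->H F-q->H G-p->I G-q->C H-p->I H-q->I I-p->F I-q->F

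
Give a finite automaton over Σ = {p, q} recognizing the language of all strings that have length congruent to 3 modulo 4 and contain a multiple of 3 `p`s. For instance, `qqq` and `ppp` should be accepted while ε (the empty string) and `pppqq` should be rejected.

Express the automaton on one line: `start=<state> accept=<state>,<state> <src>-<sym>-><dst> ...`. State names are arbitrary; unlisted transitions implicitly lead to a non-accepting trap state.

Build one automaton per condition and run them in lockstep. The first has 4 states tracking the input length modulo 4; the second has 3 states tracking the count of `p`s modulo 3. A product state is a pair (one from each), accepting exactly when both do.
          p    q  
>  S0     S1   S2 
   S1     S3   S4 
   S2     S4   S5 
   S3     S6   S7 
   S4     S7   S8 
   S5     S8   S6 
 * S6     S9   S0 
   S7     S0  S10 
   S8    S10   S9 
   S9    S11   S1 
   S10    S2  S11 
   S11    S5   S3 
(> = start, * = accepting)

start=S0 accept=S6 S0-p->S1 S0-q->S2 S1-p->S3 S1-q->S4 S2-p->S4 S2-q->S5 S3-p->S6 S3-q->S7 S4-p->S7 S4-q->S8 S5-p->S8 S5-q->S6 S6-p->S9 S6-q->S0 S7-p->S0 S7-q->S10 S8-p->S10 S8-q->S9 S9-p->S11 S9-q->S1 S10-p->S2 S10-q->S11 S11-p->S5 S11-q->S3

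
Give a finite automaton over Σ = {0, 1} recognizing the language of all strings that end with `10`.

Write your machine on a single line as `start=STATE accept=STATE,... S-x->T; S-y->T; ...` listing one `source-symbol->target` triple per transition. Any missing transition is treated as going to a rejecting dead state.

start=S0; accept=S2; S0-0->S0; S0-1->S1; S1-0->S2; S1-1->S1; S2-0->S0; S2-1->S1

Let each state record the length of the longest suffix of the input read so far that is also a prefix of `10`. S1 means the last symbol is `1`; S2 means the last 2 symbols are `10`. Accept only at S2, where the string currently ends in `10`.
With 3 states:
        0   1  
>  S0   S0  S1 
   S1   S2  S1 
 * S2   S0  S1 
(> = start, * = accepting)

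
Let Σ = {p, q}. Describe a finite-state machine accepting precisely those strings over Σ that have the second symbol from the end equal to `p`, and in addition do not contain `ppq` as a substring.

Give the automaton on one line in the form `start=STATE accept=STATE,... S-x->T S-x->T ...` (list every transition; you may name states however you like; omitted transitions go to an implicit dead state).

Handle the two conditions separately and then intersect. One (7 states) tracks the last 2 symbols read; the other (4 states) tracks partial matches of the forbidden pattern `ppq`. Each combined state is a pair, one component from each; accept when both components accept. After merging equivalent states the machine shrinks.
With 5 states:
        p   q  
>  s0   s1  s0 
   s1   s2  s3 
 * s2   s2  s4 
 * s3   s1  s0 
   s4   s4  s4 
(> = start, * = accepting)

start=s0 accept=s2,s3 s0-p->s1 s0-q->s0 s1-p->s2 s1-q->s3 s2-p->s2 s2-q->s4 s3-p->s1 s3-q->s0 s4-p->s4 s4-q->s4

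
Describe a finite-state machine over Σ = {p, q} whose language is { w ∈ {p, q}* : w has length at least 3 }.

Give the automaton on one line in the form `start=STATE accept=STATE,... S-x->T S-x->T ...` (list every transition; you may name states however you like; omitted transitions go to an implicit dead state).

Count input length up to 4: every symbol moves from S0 toward S4, which means 'more than 3' and absorbs. Accept from {S3, S4}.
5 states suffice.
        p   q  
>  S0   S1  S1 
   S1   S2  S2 
   S2   S3  S3 
 * S3   S4  S4 
 * S4   S4  S4 
(> = start, * = accepting)

start=S0 accept=S3,S4 S0-p->S1 S0-q->S1 S1-p->S2 S1-q->S2 S2-p->S3 S2-q->S3 S3-p->S4 S3-q->S4 S4-p->S4 S4-q->S4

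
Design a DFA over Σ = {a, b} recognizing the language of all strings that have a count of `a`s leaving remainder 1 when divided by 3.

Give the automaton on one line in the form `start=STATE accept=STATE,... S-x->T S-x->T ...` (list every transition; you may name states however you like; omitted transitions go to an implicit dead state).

start=S0 accept=S1 S0-a->S1 S0-b->S0 S1-a->S2 S1-b->S1 S2-a->S0 S2-b->S2

The only thing that matters is how many `a`s have appeared, reduced mod 3. Use one state per residue: S0 for 0, …, S2 for 2. Reading `a` moves to the next residue; anything else stays put. S1 is accepting.
A 3-state machine:
        a   b  
>  S0   S1  S0 
 * S1   S2  S1 
   S2   S0  S2 
(> = start, * = accepting)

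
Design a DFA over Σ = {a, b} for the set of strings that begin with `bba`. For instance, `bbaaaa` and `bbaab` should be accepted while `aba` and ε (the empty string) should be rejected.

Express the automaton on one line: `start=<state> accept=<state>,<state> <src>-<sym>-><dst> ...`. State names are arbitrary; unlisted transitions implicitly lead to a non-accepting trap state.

start=S0 accept=S3 S0-a->S4 S0-b->S1 S1-a->S4 S1-b->S2 S2-a->S3 S2-b->S4 S3-a->S3 S3-b->S3 S4-a->S4 S4-b->S4

Check the first 3 symbols one by one: S0 through S2 record how many have matched `bba` so far; any wrong symbol goes to the dead state S4. After all 3 match we enter the accepting sink S3.
A 5-state machine:
        a   b  
>  S0   S4  S1 
   S1   S4  S2 
   S2   S3  S4 
 * S3   S3  S3 
   S4   S4  S4 
(> = start, * = accepting)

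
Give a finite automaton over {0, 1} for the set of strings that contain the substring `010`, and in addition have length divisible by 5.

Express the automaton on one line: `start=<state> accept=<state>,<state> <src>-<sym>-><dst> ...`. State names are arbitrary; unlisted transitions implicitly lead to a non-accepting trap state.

Handle the two conditions separately and then intersect. The first has 4 states tracking whether and how much of `010` has been seen; the second has 5 states tracking the input length modulo 5. A product state is a pair (one from each), accepting exactly when both do.
20 states suffice.
          0    1  
>  s0     s1   s2 
   s1     s3   s4 
   s2     s3   s5 
   s3     s6   s7 
   s4     s8   s9 
   s5     s6   s9 
   s6    s10  s11 
   s7    s12  s13 
   s8    s12  s12 
   s9    s10  s13 
   s10   s14  s15 
   s11   s16   s0 
   s12   s16  s16 
   s13   s14   s0 
   s14    s1  s17 
   s15   s18   s2 
 * s16   s18  s18 
   s17   s19   s5 
   s18   s19  s19 
   s19    s8   s8 
(> = start, * = accepting)

start=s0 accept=s16 s0-0->s1 s0-1->s2 s1-0->s3 s1-1->s4 s2-0->s3 s2-1->s5 s3-0->s6 s3-1->s7 s4-0->s8 s4-1->s9 s5-0->s6 s5-1->s9 s6-0->s10 s6-1->s11 s7-0->s12 s7-1->s13 s8-0->s12 s8-1->s12 s9-0->s10 s9-1->s13 s10-0->s14 s10-1->s15 s11-0->s16 s11-1->s0 s12-0->s16 s12-1->s16 s13-0->s14 s13-1->s0 s14-0->s1 s14-1->s17 s15-0->s18 s15-1->s2 s16-0->s18 s16-1->s18 s17-0->s19 s17-1->s5 s18-0->s19 s18-1->s19 s19-0->s8 s19-1->s8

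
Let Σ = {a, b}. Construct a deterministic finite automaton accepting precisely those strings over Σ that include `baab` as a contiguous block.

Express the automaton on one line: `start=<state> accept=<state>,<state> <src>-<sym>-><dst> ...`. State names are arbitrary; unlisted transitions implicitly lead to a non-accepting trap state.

start=q0 accept=q4 q0-a->q0 q0-b->q1 q1-a->q2 q1-b->q1 q2-a->q3 q2-b->q1 q3-a->q0 q3-b->q4 q4-a->q4 q4-b->q4

States q0..q3 record the length of the longest prefix of `baab` that matches the current input suffix. Reaching q4 means `baab` has been seen, and we stay there forever. Accept from q4.
With 5 states:
        a   b  
>  q0   q0  q1 
   q1   q2  q1 
   q2   q3  q1 
   q3   q0  q4 
 * q4   q4  q4 
(> = start, * = accepting)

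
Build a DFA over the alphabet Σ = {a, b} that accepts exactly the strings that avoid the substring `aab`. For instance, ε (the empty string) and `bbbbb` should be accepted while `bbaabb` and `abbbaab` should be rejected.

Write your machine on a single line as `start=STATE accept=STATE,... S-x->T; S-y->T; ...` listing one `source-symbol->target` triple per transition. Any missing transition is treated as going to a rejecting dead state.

start=s0; accept=s0,s1,s2; s0-a->s1; s0-b->s0; s1-a->s2; s1-b->s0; s2-a->s2; s2-b->s3; s3-a->s3; s3-b->s3

Track partial matches of the forbidden pattern `aab`. State s3 is a dead state reached once `aab` has occurred; every other state accepts. s0 means no part of `aab` is currently matched.
4 states suffice.
        a   b  
>* s0   s1  s0 
 * s1   s2  s0 
 * s2   s2  s3 
   s3   s3  s3 
(> = start, * = accepting)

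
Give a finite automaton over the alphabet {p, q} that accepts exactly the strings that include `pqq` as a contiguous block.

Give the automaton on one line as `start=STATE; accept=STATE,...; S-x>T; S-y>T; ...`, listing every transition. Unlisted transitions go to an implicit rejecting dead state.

States A..C record the length of the longest prefix of `pqq` that matches the current input suffix. Reaching D means `pqq` has been seen, and we stay there forever. Accept from D.
With 4 states:
       p  q 
>  A   B  A 
   B   B  C 
   C   B  D 
 * D   D  D 
(> = start, * = accepting)

start=A; accept=D; A-p>B; A-q>A; B-p>B; B-q>C; C-p>B; C-q>D; D-p>D; D-q>D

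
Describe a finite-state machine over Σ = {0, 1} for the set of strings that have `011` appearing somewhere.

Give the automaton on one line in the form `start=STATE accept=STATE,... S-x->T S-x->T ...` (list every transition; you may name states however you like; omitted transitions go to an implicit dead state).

States A..C record the length of the longest prefix of `011` that matches the current input suffix. Reaching D means `011` has been seen, and we stay there forever. Accept from D.
A 4-state machine:
       0  1 
>  A   B  A 
   B   B  C 
   C   B  D 
 * D   D  D 
(> = start, * = accepting)

start=A accept=D A-0->B A-1->A B-0->B B-1->C C-0->B C-1->D D-0->D D-1->D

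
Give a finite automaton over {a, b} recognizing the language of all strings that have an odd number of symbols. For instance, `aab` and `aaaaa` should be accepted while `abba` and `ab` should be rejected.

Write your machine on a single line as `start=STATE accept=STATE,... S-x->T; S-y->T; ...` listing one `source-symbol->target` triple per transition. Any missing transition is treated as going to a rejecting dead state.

Count input length modulo 2: every symbol advances one step around the cycle s0 → s1 → s0. Accept at s1.
A 2-state machine:
        a   b  
>  s0   s1  s1 
 * s1   s0  s0 
(> = start, * = accepting)

start=s0; accept=s1; s0-a->s1; s0-b->s1; s1-a->s0; s1-b->s0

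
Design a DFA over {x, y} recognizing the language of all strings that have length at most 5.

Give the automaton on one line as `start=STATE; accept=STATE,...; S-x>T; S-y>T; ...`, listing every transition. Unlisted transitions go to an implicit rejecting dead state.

Count input length up to 6: every symbol moves from A toward G, which means 'more than 5' and absorbs. Accept from {A, B, C, D, E, F}.
A 7-state machine:
       x  y 
>* A   B  B 
 * B   C  C 
 * C   D  D 
 * D   E  E 
 * E   F  F 
 * F   G  G 
   G   G  G 
(> = start, * = accepting)

start=A; accept=A,B,C,D,E,F; A-x>B; A-y>B; B-x>C; B-y>C; C-x>D; C-y>D; D-x>E; D-y>E; E-x>F; E-y>F; F-x>G; F-y>G; G-x>G; G-y>G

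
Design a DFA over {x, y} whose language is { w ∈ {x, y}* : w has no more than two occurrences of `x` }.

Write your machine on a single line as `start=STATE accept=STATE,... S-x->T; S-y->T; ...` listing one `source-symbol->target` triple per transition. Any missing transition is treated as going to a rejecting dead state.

Count `x`s, saturating at 3: states A through C mean 0 through 2 `x`s seen; D means more than 2. Each `x` increments (capped at D); other symbols loop. Accept from {A, B, C}.
4 states suffice.
       x  y 
>* A   B  A 
 * B   C  B 
 * C   D  C 
   D   D  D 
(> = start, * = accepting)

start=A; accept=A,B,C; A-x->B; A-y->A; B-x->C; B-y->B; C-x->D; C-y->C; D-x->D; D-y->D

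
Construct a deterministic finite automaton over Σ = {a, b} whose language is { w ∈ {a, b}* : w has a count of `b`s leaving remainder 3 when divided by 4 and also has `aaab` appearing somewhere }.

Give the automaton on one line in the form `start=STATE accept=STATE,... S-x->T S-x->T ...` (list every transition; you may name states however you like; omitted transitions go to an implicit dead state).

Build one automaton per condition and run them in lockstep. The first has 4 states tracking the count of `b`s modulo 4; the second has 5 states tracking whether and how much of `aaab` has been seen. A product state is a pair (one from each), accepting exactly when both do. Equivalent product states are then merged.
17 states suffice.
          a    b  
>  q0     q1   q2 
   q1     q3   q2 
   q2     q4   q5 
   q3     q6   q2 
   q4     q7   q5 
   q5     q8   q9 
   q6     q6  q10 
   q7    q10   q5 
   q8    q11   q9 
   q9    q12   q0 
   q10   q10  q13 
   q11   q13   q9 
   q12   q14   q0 
   q13   q13  q15 
   q14   q16   q0 
 * q15   q15   q6 
   q16   q16   q6 
(> = start, * = accepting)

start=q0 accept=q15 q0-a->q1 q0-b->q2 q1-a->q3 q1-b->q2 q2-a->q4 q2-b->q5 q3-a->q6 q3-b->q2 q4-a->q7 q4-b->q5 q5-a->q8 q5-b->q9 q6-a->q6 q6-b->q10 q7-a->q10 q7-b->q5 q8-a->q11 q8-b->q9 q9-a->q12 q9-b->q0 q10-a->q10 q10-b->q13 q11-a->q13 q11-b->q9 q12-a->q14 q12-b->q0 q13-a->q13 q13-b->q15 q14-a->q16 q14-b->q0 q15-a->q15 q15-b->q6 q16-a->q16 q16-b->q6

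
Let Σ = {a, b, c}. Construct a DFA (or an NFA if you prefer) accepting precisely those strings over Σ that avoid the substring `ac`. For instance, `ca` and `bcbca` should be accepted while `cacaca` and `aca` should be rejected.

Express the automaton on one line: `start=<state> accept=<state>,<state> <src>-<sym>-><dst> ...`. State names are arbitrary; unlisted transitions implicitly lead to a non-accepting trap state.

start=S0 accept=S0,S1 S0-a->S1 S0-b->S0 S0-c->S0 S1-a->S1 S1-b->S0 S1-c->S2 S2-a->S2 S2-b->S2 S2-c->S2

Track partial matches of the forbidden pattern `ac`. State S2 is a dead state reached once `ac` has occurred; every other state accepts. S0 means no part of `ac` is currently matched.
With 3 states:
        a   b   c  
>* S0   S1  S0  S0 
 * S1   S1  S0  S2 
   S2   S2  S2  S2 
(> = start, * = accepting)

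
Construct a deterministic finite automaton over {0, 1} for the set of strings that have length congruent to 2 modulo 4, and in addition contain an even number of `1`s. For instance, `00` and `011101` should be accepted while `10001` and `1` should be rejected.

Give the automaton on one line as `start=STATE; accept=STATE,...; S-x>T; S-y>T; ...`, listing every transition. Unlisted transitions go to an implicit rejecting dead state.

Run two small machines in parallel and take their product. The first has 4 states tracking the input length modulo 4; the second has 2 states tracking the count of `1`s modulo 2. A product state is a pair (one from each), accepting exactly when both do.
An 8-state machine:
        0   1  
>  S0   S1  S2 
   S1   S3  S4 
   S2   S4  S3 
 * S3   S5  S6 
   S4   S6  S5 
   S5   S0  S7 
   S6   S7  S0 
   S7   S2  S1 
(> = start, * = accepting)

start=S0; accept=S3; S0-0>S1; S0-1>S2; S1-0>S3; S1-1>S4; S2-0>S4; S2-1>S3; S3-0>S5; S3-1>S6; S4-0>S6; S4-1>S5; S5-0>S0; S5-1>S7; S6-0>S7; S6-1>S0; S7-0>S2; S7-1>S1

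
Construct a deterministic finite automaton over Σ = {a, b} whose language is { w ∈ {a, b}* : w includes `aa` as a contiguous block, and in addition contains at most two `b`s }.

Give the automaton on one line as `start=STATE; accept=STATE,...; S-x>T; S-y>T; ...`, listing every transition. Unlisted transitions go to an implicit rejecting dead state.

Build one automaton per condition and run them in lockstep. One (3 states) tracks whether and how much of `aa` has been seen; the other (4 states) tracks the count of `b`s, saturating at 3. Each combined state is a pair, one component from each; accept when both components accept. After merging equivalent states the machine shrinks.
10 states suffice.
        a   b  
>  S0   S1  S2 
   S1   S3  S2 
   S2   S4  S5 
 * S3   S3  S6 
   S4   S6  S5 
   S5   S7  S8 
 * S6   S6  S9 
   S7   S9  S8 
   S8   S8  S8 
 * S9   S9  S8 
(> = start, * = accepting)

start=S0; accept=S3,S6,S9; S0-a>S1; S0-b>S2; S1-a>S3; S1-b>S2; S2-a>S4; S2-b>S5; S3-a>S3; S3-b>S6; S4-a>S6; S4-b>S5; S5-a>S7; S5-b>S8; S6-a>S6; S6-b>S9; S7-a>S9; S7-b>S8; S8-a>S8; S8-b>S8; S9-a>S9; S9-b>S8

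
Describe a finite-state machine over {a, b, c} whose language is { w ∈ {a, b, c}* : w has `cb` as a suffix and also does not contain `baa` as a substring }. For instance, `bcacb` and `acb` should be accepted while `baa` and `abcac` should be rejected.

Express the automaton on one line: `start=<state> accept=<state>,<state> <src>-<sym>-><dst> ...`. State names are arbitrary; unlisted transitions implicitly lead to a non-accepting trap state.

Run two small machines in parallel and take their product. One (3 states) tracks how much of the suffix `cb` has currently been matched; the other (4 states) tracks partial matches of the forbidden pattern `baa`. Each combined state is a pair, one component from each; accept when both components accept.
        a   b   c  
>  q0   q0  q1  q2 
   q1   q3  q1  q2 
   q2   q0  q4  q2 
   q3   q5  q1  q2 
 * q4   q3  q1  q2 
   q5   q5  q5  q6 
   q6   q5  q7  q6 
   q7   q5  q5  q6 
(> = start, * = accepting)

start=q0 accept=q4 q0-a->q0 q0-b->q1 q0-c->q2 q1-a->q3 q1-b->q1 q1-c->q2 q2-a->q0 q2-b->q4 q2-c->q2 q3-a->q5 q3-b->q1 q3-c->q2 q4-a->q3 q4-b->q1 q4-c->q2 q5-a->q5 q5-b->q5 q5-c->q6 q6-a->q5 q6-b->q7 q6-c->q6 q7-a->q5 q7-b->q5 q7-c->q6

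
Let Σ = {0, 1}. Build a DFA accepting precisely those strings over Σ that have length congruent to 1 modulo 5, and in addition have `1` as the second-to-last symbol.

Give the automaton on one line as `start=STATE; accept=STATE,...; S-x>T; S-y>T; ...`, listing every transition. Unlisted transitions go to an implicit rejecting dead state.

Run two small machines in parallel and take their product. The first has 5 states tracking the input length modulo 5; the second has 7 states tracking the last 2 symbols read. A product state is a pair (one from each), accepting exactly when both do. Minimizing collapses redundant product states.
A 7-state machine:
        0   1  
>  s0   s1  s1 
   s1   s2  s2 
   s2   s3  s3 
   s3   s4  s4 
   s4   s0  s5 
   s5   s6  s6 
 * s6   s2  s2 
(> = start, * = accepting)

start=s0; accept=s6; s0-0>s1; s0-1>s1; s1-0>s2; s1-1>s2; s2-0>s3; s2-1>s3; s3-0>s4; s3-1>s4; s4-0>s0; s4-1>s5; s5-0>s6; s5-1>s6; s6-0>s2; s6-1>s2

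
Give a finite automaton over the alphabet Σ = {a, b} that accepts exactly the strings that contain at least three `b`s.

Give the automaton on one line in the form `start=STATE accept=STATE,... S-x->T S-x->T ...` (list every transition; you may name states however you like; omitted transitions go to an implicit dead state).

Only the number of `b`s matters, and only up to 4. Make a chain q0 → q1 → q2 → q3 → q4 advanced by each `b` (with q4 absorbing); every other symbol self-loops. The accepting set is {q3, q4}.
        a   b  
>  q0   q0  q1 
   q1   q1  q2 
   q2   q2  q3 
 * q3   q3  q4 
 * q4   q4  q4 
(> = start, * = accepting)

start=q0 accept=q3,q4 q0-a->q0 q0-b->q1 q1-a->q1 q1-b->q2 q2-a->q2 q2-b->q3 q3-a->q3 q3-b->q4 q4-a->q4 q4-b->q4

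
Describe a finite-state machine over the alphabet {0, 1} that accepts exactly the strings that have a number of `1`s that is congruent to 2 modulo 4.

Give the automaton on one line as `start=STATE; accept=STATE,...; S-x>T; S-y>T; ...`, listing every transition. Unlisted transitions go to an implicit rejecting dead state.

Keep the running count of `1`s modulo 4: each `1` advances along the cycle S0 → S1 → S2 → S3 → S0 while other symbols loop. Accept at S2.
A 4-state machine:
        0   1  
>  S0   S0  S1 
   S1   S1  S2 
 * S2   S2  S3 
   S3   S3  S0 
(> = start, * = accepting)

start=S0; accept=S2; S0-0>S0; S0-1>S1; S1-0>S1; S1-1>S2; S2-0>S2; S2-1>S3; S3-0>S3; S3-1>S0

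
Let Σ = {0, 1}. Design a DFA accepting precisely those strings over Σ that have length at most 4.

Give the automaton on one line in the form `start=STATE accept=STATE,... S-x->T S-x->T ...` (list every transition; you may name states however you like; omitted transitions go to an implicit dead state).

start=s0 accept=s0,s1,s2,s3,s4 s0-0->s1 s0-1->s1 s1-0->s2 s1-1->s2 s2-0->s3 s2-1->s3 s3-0->s4 s3-1->s4 s4-0->s5 s4-1->s5 s5-0->s5 s5-1->s5

We only need to distinguish lengths 0, 1, …, 4, and '>4'. Chain s0 → s1 → s2 → s3 → s4 → s5 on every symbol, with s5 looping. Accepting states: {s0, s1, s2, s3, s4}.
        0   1  
>* s0   s1  s1 
 * s1   s2  s2 
 * s2   s3  s3 
 * s3   s4  s4 
 * s4   s5  s5 
   s5   s5  s5 
(> = start, * = accepting)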